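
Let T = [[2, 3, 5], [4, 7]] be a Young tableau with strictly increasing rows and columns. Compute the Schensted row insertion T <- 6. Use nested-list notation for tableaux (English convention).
[[2, 3, 5, 6], [4, 7]]

6 is larger than every entry of row 1, so it is appended to row 1. The new tableau is [[2, 3, 5, 6], [4, 7]].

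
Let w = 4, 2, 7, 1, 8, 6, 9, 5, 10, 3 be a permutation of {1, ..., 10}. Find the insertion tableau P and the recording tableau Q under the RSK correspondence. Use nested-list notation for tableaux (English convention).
P = [[1, 3, 8, 9, 10], [2, 5], [4, 6], [7]], Q = [[1, 3, 5, 7, 9], [2, 6], [4, 8], [10]]

Insert each entry of the permutation into P by Schensted row insertion, recording in Q the position of each new cell.

Insert 4: appended to row 1. P = [[4]], Q = [[1]].
Insert 2: 2 bumps 4 from row 1; 4 starts row 2. P = [[2], [4]], Q = [[1], [2]].
Insert 7: appended to row 1. P = [[2, 7], [4]], Q = [[1, 3], [2]].
Insert 1: 1 bumps 2 from row 1; 2 bumps 4 from row 2; 4 starts row 3. P = [[1, 7], [2], [4]], Q = [[1, 3], [2], [4]].
Insert 8: appended to row 1. P = [[1, 7, 8], [2], [4]], Q = [[1, 3, 5], [2], [4]].
Insert 6: 6 bumps 7 from row 1; 7 appends to row 2. P = [[1, 6, 8], [2, 7], [4]], Q = [[1, 3, 5], [2, 6], [4]].
Insert 9: appended to row 1. P = [[1, 6, 8, 9], [2, 7], [4]], Q = [[1, 3, 5, 7], [2, 6], [4]].
Insert 5: 5 bumps 6 from row 1; 6 bumps 7 from row 2; 7 appends to row 3. P = [[1, 5, 8, 9], [2, 6], [4, 7]], Q = [[1, 3, 5, 7], [2, 6], [4, 8]].
Insert 10: appended to row 1. P = [[1, 5, 8, 9, 10], [2, 6], [4, 7]], Q = [[1, 3, 5, 7, 9], [2, 6], [4, 8]].
Insert 3: 3 bumps 5 from row 1; 5 bumps 6 from row 2; 6 bumps 7 from row 3; 7 starts row 4. P = [[1, 3, 8, 9, 10], [2, 5], [4, 6], [7]], Q = [[1, 3, 5, 7, 9], [2, 6], [4, 8], [10]].

So P = [[1, 3, 8, 9, 10], [2, 5], [4, 6], [7]], Q = [[1, 3, 5, 7, 9], [2, 6], [4, 8], [10]].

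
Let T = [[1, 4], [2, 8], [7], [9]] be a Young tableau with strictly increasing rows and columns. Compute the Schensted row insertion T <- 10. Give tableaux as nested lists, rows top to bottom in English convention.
10 is larger than every entry of row 1, so it is appended to row 1. The new tableau is [[1, 4, 10], [2, 8], [7], [9]].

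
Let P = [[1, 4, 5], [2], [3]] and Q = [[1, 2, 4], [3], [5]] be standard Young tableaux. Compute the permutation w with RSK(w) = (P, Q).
Reverse the RSK construction: for i from n down to 1, find the cell of Q containing i, remove the entry at that cell from P, and reverse-bump it up through P; the value ejected from row 1 is w(i).

Step i=5: Q has 5 at row 3, column 1; remove 3 from row 3 of P and reverse-bump: 3 enters row 2 and ejects 2; 2 enters row 1 and ejects 1. So w(5) = 1. P is now [[2, 4, 5], [3]].
Step i=4: Q has 4 at row 1, column 3; remove that cell from P, ejecting 5. So w(4) = 5. P is now [[2, 4], [3]].
Step i=3: Q has 3 at row 2, column 1; remove 3 from row 2 of P and reverse-bump: 3 enters row 1 and ejects 2. So w(3) = 2. P is now [[3, 4]].
Step i=2: Q has 2 at row 1, column 2; remove that cell from P, ejecting 4. So w(2) = 4. P is now [[3]].
Step i=1: Q has 1 at row 1, column 1; remove that cell from P, ejecting 3. So w(1) = 3. P is now [].

So w = 3 4 2 5 1.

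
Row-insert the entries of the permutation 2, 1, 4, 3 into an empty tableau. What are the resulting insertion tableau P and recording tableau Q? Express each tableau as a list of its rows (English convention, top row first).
P = [[1, 3], [2, 4]], Q = [[1, 3], [2, 4]]

Insert each entry of the permutation into P by Schensted row insertion, recording in Q the position of each new cell.

Insert 2: appended to row 1. P = [[2]], Q = [[1]].
Insert 1: 1 bumps 2 from row 1; 2 starts row 2. P = [[1], [2]], Q = [[1], [2]].
Insert 4: appended to row 1. P = [[1, 4], [2]], Q = [[1, 3], [2]].
Insert 3: 3 bumps 4 from row 1; 4 appends to row 2. P = [[1, 3], [2, 4]], Q = [[1, 3], [2, 4]].

So P = [[1, 3], [2, 4]], Q = [[1, 3], [2, 4]].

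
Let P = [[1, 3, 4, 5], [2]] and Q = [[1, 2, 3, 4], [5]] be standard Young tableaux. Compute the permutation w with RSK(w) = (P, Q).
Reverse the RSK construction: for i from n down to 1, find the cell of Q containing i, remove the entry at that cell from P, and reverse-bump it up through P; the value ejected from row 1 is w(i).

Step i=5: Q has 5 at row 2, column 1; remove 2 from row 2 of P and reverse-bump: 2 enters row 1 and ejects 1. So w(5) = 1. P is now [[2, 3, 4, 5]].
Step i=4: Q has 4 at row 1, column 4; remove that cell from P, ejecting 5. So w(4) = 5. P is now [[2, 3, 4]].
Step i=3: Q has 3 at row 1, column 3; remove that cell from P, ejecting 4. So w(3) = 4. P is now [[2, 3]].
Step i=2: Q has 2 at row 1, column 2; remove that cell from P, ejecting 3. So w(2) = 3. P is now [[2]].
Step i=1: Q has 1 at row 1, column 1; remove that cell from P, ejecting 2. So w(1) = 2. P is now [].

So w = 2 3 4 5 1.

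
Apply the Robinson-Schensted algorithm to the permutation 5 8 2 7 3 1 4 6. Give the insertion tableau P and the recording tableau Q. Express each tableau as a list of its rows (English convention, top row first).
Insert each entry of the permutation into P by Schensted row insertion, recording in Q the position of each new cell.

Insert 5: appended to row 1. P = [[5]].
Insert 8: appended to row 1. P = [[5, 8]].
Insert 2: 2 bumps 5 from row 1; 5 starts row 2. P = [[2, 8], [5]].
Insert 7: 7 bumps 8 from row 1; 8 appends to row 2. P = [[2, 7], [5, 8]].
Insert 3: 3 bumps 7 from row 1; 7 bumps 8 from row 2; 8 starts row 3. P = [[2, 3], [5, 7], [8]].
Insert 1: 1 bumps 2 from row 1; 2 bumps 5 from row 2; 5 bumps 8 from row 3; 8 starts row 4. P = [[1, 3], [2, 7], [5], [8]].
Insert 4: appended to row 1. P = [[1, 3, 4], [2, 7], [5], [8]].
Insert 6: appended to row 1. P = [[1, 3, 4, 6], [2, 7], [5], [8]].

So P = [[1, 3, 4, 6], [2, 7], [5], [8]], Q = [[1, 2, 7, 8], [3, 4], [5], [6]].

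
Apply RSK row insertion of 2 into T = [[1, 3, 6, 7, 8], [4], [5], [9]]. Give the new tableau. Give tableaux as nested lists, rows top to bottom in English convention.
[[1, 2, 6, 7, 8], [3], [4], [5], [9]]

In row 1, 2 replaces 3 (the leftmost entry greater than 2); 3 is bumped to row 2. In row 2, 3 replaces 4 (the leftmost entry greater than 3); 4 is bumped to row 3. In row 3, 4 replaces 5 (the leftmost entry greater than 4); 5 is bumped to row 4. In row 4, 5 replaces 9 (the leftmost entry greater than 5); 9 is bumped to row 5. 9 starts a new row 5. The new tableau is [[1, 2, 6, 7, 8], [3], [4], [5], [9]].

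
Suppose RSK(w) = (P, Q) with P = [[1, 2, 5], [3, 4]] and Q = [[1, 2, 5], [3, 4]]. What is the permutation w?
Reverse the RSK construction: for i from n down to 1, find the cell of Q containing i, remove the entry at that cell from P, and reverse-bump it up through P; the value ejected from row 1 is w(i).

Step i=5: Q has 5 at row 1, column 3; remove that cell from P, ejecting 5. So w(5) = 5. P is now [[1, 2], [3, 4]].
Step i=4: Q has 4 at row 2, column 2; remove 4 from row 2 of P and reverse-bump: 4 enters row 1 and ejects 2. So w(4) = 2. P is now [[1, 4], [3]].
Step i=3: Q has 3 at row 2, column 1; remove 3 from row 2 of P and reverse-bump: 3 enters row 1 and ejects 1. So w(3) = 1. P is now [[3, 4]].
Step i=2: Q has 2 at row 1, column 2; remove that cell from P, ejecting 4. So w(2) = 4. P is now [[3]].
Step i=1: Q has 1 at row 1, column 1; remove that cell from P, ejecting 3. So w(1) = 3. P is now [].

So w = 3 4 1 2 5.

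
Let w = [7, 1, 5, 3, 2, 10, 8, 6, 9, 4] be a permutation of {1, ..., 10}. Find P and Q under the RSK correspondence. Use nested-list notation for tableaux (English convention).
Insert each entry of the permutation into P by Schensted row insertion, recording in Q the position of each new cell.

Insert 7: appended to row 1. P = [[7]].
Insert 1: 1 bumps 7 from row 1; 7 starts row 2. P = [[1], [7]].
Insert 5: appended to row 1. P = [[1, 5], [7]].
Insert 3: 3 bumps 5 from row 1; 5 bumps 7 from row 2; 7 starts row 3. P = [[1, 3], [5], [7]].
Insert 2: 2 bumps 3 from row 1; 3 bumps 5 from row 2; 5 bumps 7 from row 3; 7 starts row 4. P = [[1, 2], [3], [5], [7]].
Insert 10: appended to row 1. P = [[1, 2, 10], [3], [5], [7]].
Insert 8: 8 bumps 10 from row 1; 10 appends to row 2. P = [[1, 2, 8], [3, 10], [5], [7]].
Insert 6: 6 bumps 8 from row 1; 8 bumps 10 from row 2; 10 appends to row 3. P = [[1, 2, 6], [3, 8], [5, 10], [7]].
Insert 9: appended to row 1. P = [[1, 2, 6, 9], [3, 8], [5, 10], [7]].
Insert 4: 4 bumps 6 from row 1; 6 bumps 8 from row 2; 8 bumps 10 from row 3; 10 appends to row 4. P = [[1, 2, 4, 9], [3, 6], [5, 8], [7, 10]].

So P = [[1, 2, 4, 9], [3, 6], [5, 8], [7, 10]], Q = [[1, 3, 6, 9], [2, 7], [4, 8], [5, 10]].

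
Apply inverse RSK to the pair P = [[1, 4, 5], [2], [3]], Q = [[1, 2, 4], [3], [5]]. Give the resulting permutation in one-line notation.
Reverse the RSK construction: for i from n down to 1, find the cell of Q containing i, remove the entry at that cell from P, and reverse-bump it up through P; the value ejected from row 1 is w(i).

Step i=5: Q has 5 at row 3, column 1; remove 3 from row 3 of P and reverse-bump: 3 enters row 2 and ejects 2; 2 enters row 1 and ejects 1. So w(5) = 1. P is now [[2, 4, 5], [3]].
Step i=4: Q has 4 at row 1, column 3; remove that cell from P, ejecting 5. So w(4) = 5. P is now [[2, 4], [3]].
Step i=3: Q has 3 at row 2, column 1; remove 3 from row 2 of P and reverse-bump: 3 enters row 1 and ejects 2. So w(3) = 2. P is now [[3, 4]].
Step i=2: Q has 2 at row 1, column 2; remove that cell from P, ejecting 4. So w(2) = 4. P is now [[3]].
Step i=1: Q has 1 at row 1, column 1; remove that cell from P, ejecting 3. So w(1) = 3. P is now [].

So w = 3 4 2 5 1.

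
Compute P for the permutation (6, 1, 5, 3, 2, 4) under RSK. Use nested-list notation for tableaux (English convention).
After inserting 6: P = [[6]].
After inserting 1: P = [[1], [6]].
After inserting 5: P = [[1, 5], [6]].
After inserting 3: P = [[1, 3], [5], [6]].
After inserting 2: P = [[1, 2], [3], [5], [6]].
After inserting 4: P = [[1, 2, 4], [3], [5], [6]].

So P = [[1, 2, 4], [3], [5], [6]].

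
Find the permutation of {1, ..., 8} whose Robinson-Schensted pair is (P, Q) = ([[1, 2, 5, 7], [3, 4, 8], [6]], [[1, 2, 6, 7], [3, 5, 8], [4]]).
3 6 4 1 2 5 8 7

Reverse the RSK construction: for i from n down to 1, find the cell of Q containing i, remove the entry at that cell from P, and reverse-bump it up through P; the value ejected from row 1 is w(i).

Step i=8: Q has 8 at row 2, column 3; remove 8 from row 2 of P and reverse-bump: 8 enters row 1 and ejects 7. So w(8) = 7. P is now [[1, 2, 5, 8], [3, 4], [6]].
Step i=7: Q has 7 at row 1, column 4; remove that cell from P, ejecting 8. So w(7) = 8. P is now [[1, 2, 5], [3, 4], [6]].
Step i=6: Q has 6 at row 1, column 3; remove that cell from P, ejecting 5. So w(6) = 5. P is now [[1, 2], [3, 4], [6]].
Step i=5: Q has 5 at row 2, column 2; remove 4 from row 2 of P and reverse-bump: 4 enters row 1 and ejects 2. So w(5) = 2. P is now [[1, 4], [3], [6]].
Step i=4: Q has 4 at row 3, column 1; remove 6 from row 3 of P and reverse-bump: 6 enters row 2 and ejects 3; 3 enters row 1 and ejects 1. So w(4) = 1. P is now [[3, 4], [6]].
Step i=3: Q has 3 at row 2, column 1; remove 6 from row 2 of P and reverse-bump: 6 enters row 1 and ejects 4. So w(3) = 4. P is now [[3, 6]].
Step i=2: Q has 2 at row 1, column 2; remove that cell from P, ejecting 6. So w(2) = 6. P is now [[3]].
Step i=1: Q has 1 at row 1, column 1; remove that cell from P, ejecting 3. So w(1) = 3. P is now [].

So w = 3 6 4 1 2 5 8 7.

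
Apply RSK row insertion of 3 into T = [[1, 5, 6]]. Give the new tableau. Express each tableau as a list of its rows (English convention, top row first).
[[1, 3, 6], [5]]

In row 1, 3 replaces 5 (the leftmost entry greater than 3); 5 is bumped to row 2. 5 starts a new row 2. The new tableau is [[1, 3, 6], [5]].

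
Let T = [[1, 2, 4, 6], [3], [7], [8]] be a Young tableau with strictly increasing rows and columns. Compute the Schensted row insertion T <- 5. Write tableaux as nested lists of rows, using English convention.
In row 1, 5 replaces 6 (the leftmost entry greater than 5); 6 is bumped to row 2. 6 is appended to row 2. The new tableau is [[1, 2, 4, 5], [3, 6], [7], [8]].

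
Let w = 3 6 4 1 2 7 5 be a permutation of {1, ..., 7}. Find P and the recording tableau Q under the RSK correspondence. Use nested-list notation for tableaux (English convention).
P = [[1, 2, 5], [3, 4, 7], [6]], Q = [[1, 2, 6], [3, 5, 7], [4]]

Insert each entry of the permutation into P by Schensted row insertion, recording in Q the position of each new cell.

Insert 3: appended to row 1. P = [[3]], Q = [[1]].
Insert 6: appended to row 1. P = [[3, 6]], Q = [[1, 2]].
Insert 4: 4 bumps 6 from row 1; 6 starts row 2. P = [[3, 4], [6]], Q = [[1, 2], [3]].
Insert 1: 1 bumps 3 from row 1; 3 bumps 6 from row 2; 6 starts row 3. P = [[1, 4], [3], [6]], Q = [[1, 2], [3], [4]].
Insert 2: 2 bumps 4 from row 1; 4 appends to row 2. P = [[1, 2], [3, 4], [6]], Q = [[1, 2], [3, 5], [4]].
Insert 7: appended to row 1. P = [[1, 2, 7], [3, 4], [6]], Q = [[1, 2, 6], [3, 5], [4]].
Insert 5: 5 bumps 7 from row 1; 7 appends to row 2. P = [[1, 2, 5], [3, 4, 7], [6]], Q = [[1, 2, 6], [3, 5, 7], [4]].

So P = [[1, 2, 5], [3, 4, 7], [6]], Q = [[1, 2, 6], [3, 5, 7], [4]].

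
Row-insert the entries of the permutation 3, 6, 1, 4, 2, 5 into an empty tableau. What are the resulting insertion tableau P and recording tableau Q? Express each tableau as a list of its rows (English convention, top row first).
Insert each entry of the permutation into P by Schensted row insertion, recording in Q the position of each new cell.

After inserting 3: P = [[3]].
After inserting 6: P = [[3, 6]].
After inserting 1: P = [[1, 6], [3]].
After inserting 4: P = [[1, 4], [3, 6]].
After inserting 2: P = [[1, 2], [3, 4], [6]].
After inserting 5: P = [[1, 2, 5], [3, 4], [6]].

So P = [[1, 2, 5], [3, 4], [6]], Q = [[1, 2, 6], [3, 4], [5]].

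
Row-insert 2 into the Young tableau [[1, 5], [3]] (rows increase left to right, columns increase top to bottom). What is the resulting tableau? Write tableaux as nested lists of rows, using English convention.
[[1, 2], [3, 5]]

In row 1, 2 replaces 5 (the leftmost entry greater than 2); 5 is bumped to row 2. 5 is appended to row 2. The new tableau is [[1, 2], [3, 5]].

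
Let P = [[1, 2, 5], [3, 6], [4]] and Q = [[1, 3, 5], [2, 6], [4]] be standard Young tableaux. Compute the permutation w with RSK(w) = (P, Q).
Reverse the RSK construction: for i from n down to 1, find the cell of Q containing i, remove the entry at that cell from P, and reverse-bump it up through P; the value ejected from row 1 is w(i).

Step i=6: Q has 6 at row 2, column 2; remove 6 from row 2 of P and reverse-bump: 6 enters row 1 and ejects 5. So w(6) = 5. P is now [[1, 2, 6], [3], [4]].
Step i=5: Q has 5 at row 1, column 3; remove that cell from P, ejecting 6. So w(5) = 6. P is now [[1, 2], [3], [4]].
Step i=4: Q has 4 at row 3, column 1; remove 4 from row 3 of P and reverse-bump: 4 enters row 2 and ejects 3; 3 enters row 1 and ejects 2. So w(4) = 2. P is now [[1, 3], [4]].
Step i=3: Q has 3 at row 1, column 2; remove that cell from P, ejecting 3. So w(3) = 3. P is now [[1], [4]].
Step i=2: Q has 2 at row 2, column 1; remove 4 from row 2 of P and reverse-bump: 4 enters row 1 and ejects 1. So w(2) = 1. P is now [[4]].
Step i=1: Q has 1 at row 1, column 1; remove that cell from P, ejecting 4. So w(1) = 4. P is now [].

So w = 4 1 3 2 6 5.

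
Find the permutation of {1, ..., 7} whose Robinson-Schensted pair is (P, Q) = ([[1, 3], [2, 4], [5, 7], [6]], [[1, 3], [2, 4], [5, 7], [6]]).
6 2 7 5 4 1 3

Reverse RSK: for i = n, n-1, ..., 1, locate i in Q, remove the corresponding corner cell from P, and reverse-bump its entry up through P; the value ejected from row 1 is w(i).

So w = 6 2 7 5 4 1 3.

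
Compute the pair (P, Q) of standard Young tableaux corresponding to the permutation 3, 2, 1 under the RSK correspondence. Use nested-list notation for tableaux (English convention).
Insert each entry of the permutation into P by Schensted row insertion, recording in Q the position of each new cell.

Insert 3: appended to row 1. P = [[3]], Q = [[1]].
Insert 2: 2 bumps 3 from row 1; 3 starts row 2. P = [[2], [3]], Q = [[1], [2]].
Insert 1: 1 bumps 2 from row 1; 2 bumps 3 from row 2; 3 starts row 3. P = [[1], [2], [3]], Q = [[1], [2], [3]].

So P = [[1], [2], [3]], Q = [[1], [2], [3]].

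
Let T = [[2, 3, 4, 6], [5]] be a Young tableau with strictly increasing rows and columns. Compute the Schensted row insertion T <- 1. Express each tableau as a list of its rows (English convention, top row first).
In row 1, 1 replaces 2 (the leftmost entry greater than 1); 2 is bumped to row 2. In row 2, 2 replaces 5 (the leftmost entry greater than 2); 5 is bumped to row 3. 5 starts a new row 3. The new tableau is [[1, 3, 4, 6], [2], [5]].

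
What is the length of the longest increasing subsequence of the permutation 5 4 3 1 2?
2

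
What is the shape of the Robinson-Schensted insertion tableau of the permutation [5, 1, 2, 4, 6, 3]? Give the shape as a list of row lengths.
[4, 1, 1]

Row-insert each entry into an empty tableau.

After inserting 5: P = [[5]].
After inserting 1: P = [[1], [5]].
After inserting 2: P = [[1, 2], [5]].
After inserting 4: P = [[1, 2, 4], [5]].
After inserting 6: P = [[1, 2, 4, 6], [5]].
After inserting 3: P = [[1, 2, 3, 6], [4], [5]].

The final insertion tableau P = [[1, 2, 3, 6], [4], [5]] has shape [4, 1, 1].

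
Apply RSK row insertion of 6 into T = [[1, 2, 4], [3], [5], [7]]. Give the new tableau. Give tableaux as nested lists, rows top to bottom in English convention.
[[1, 2, 4, 6], [3], [5], [7]]

6 is larger than every entry of row 1, so it is appended to row 1. The new tableau is [[1, 2, 4, 6], [3], [5], [7]].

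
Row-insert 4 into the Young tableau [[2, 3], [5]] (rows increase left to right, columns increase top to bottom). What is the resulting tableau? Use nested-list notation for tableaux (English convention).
4 is larger than every entry of row 1, so it is appended to row 1. The new tableau is [[2, 3, 4], [5]].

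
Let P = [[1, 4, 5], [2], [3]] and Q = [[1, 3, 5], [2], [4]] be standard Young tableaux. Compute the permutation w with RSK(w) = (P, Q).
3 2 4 1 5

Reverse the RSK construction: for i from n down to 1, find the cell of Q containing i, remove the entry at that cell from P, and reverse-bump it up through P; the value ejected from row 1 is w(i).

Step i=5: Q has 5 at row 1, column 3; remove that cell from P, ejecting 5. So w(5) = 5. P is now [[1, 4], [2], [3]].
Step i=4: Q has 4 at row 3, column 1; remove 3 from row 3 of P and reverse-bump: 3 enters row 2 and ejects 2; 2 enters row 1 and ejects 1. So w(4) = 1. P is now [[2, 4], [3]].
Step i=3: Q has 3 at row 1, column 2; remove that cell from P, ejecting 4. So w(3) = 4. P is now [[2], [3]].
Step i=2: Q has 2 at row 2, column 1; remove 3 from row 2 of P and reverse-bump: 3 enters row 1 and ejects 2. So w(2) = 2. P is now [[3]].
Step i=1: Q has 1 at row 1, column 1; remove that cell from P, ejecting 3. So w(1) = 3. P is now [].

So w = 3 2 4 1 5.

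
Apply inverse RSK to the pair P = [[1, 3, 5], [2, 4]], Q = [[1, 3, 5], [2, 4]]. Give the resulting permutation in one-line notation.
Reverse the RSK construction: for i from n down to 1, find the cell of Q containing i, remove the entry at that cell from P, and reverse-bump it up through P; the value ejected from row 1 is w(i).

Step i=5: Q has 5 at row 1, column 3; remove that cell from P, ejecting 5. So w(5) = 5. P is now [[1, 3], [2, 4]].
Step i=4: Q has 4 at row 2, column 2; remove 4 from row 2 of P and reverse-bump: 4 enters row 1 and ejects 3. So w(4) = 3. P is now [[1, 4], [2]].
Step i=3: Q has 3 at row 1, column 2; remove that cell from P, ejecting 4. So w(3) = 4. P is now [[1], [2]].
Step i=2: Q has 2 at row 2, column 1; remove 2 from row 2 of P and reverse-bump: 2 enters row 1 and ejects 1. So w(2) = 1. P is now [[2]].
Step i=1: Q has 1 at row 1, column 1; remove that cell from P, ejecting 2. So w(1) = 2. P is now [].

So w = 2 1 4 3 5.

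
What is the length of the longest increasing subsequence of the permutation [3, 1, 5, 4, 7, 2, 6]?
3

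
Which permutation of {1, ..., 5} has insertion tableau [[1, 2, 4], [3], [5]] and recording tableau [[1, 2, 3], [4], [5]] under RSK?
1 3 5 4 2

Reverse the RSK construction: for i from n down to 1, find the cell of Q containing i, remove the entry at that cell from P, and reverse-bump it up through P; the value ejected from row 1 is w(i).

Step i=5: Q has 5 at row 3, column 1; remove 5 from row 3 of P and reverse-bump: 5 enters row 2 and ejects 3; 3 enters row 1 and ejects 2. So w(5) = 2. P is now [[1, 3, 4], [5]].
Step i=4: Q has 4 at row 2, column 1; remove 5 from row 2 of P and reverse-bump: 5 enters row 1 and ejects 4. So w(4) = 4. P is now [[1, 3, 5]].
Step i=3: Q has 3 at row 1, column 3; remove that cell from P, ejecting 5. So w(3) = 5. P is now [[1, 3]].
Step i=2: Q has 2 at row 1, column 2; remove that cell from P, ejecting 3. So w(2) = 3. P is now [[1]].
Step i=1: Q has 1 at row 1, column 1; remove that cell from P, ejecting 1. So w(1) = 1. P is now [].

So w = 1 3 5 4 2.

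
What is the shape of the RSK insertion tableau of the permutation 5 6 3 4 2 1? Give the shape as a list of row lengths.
Row-insert each entry into an empty tableau.

After inserting 5: P = [[5]].
After inserting 6: P = [[5, 6]].
After inserting 3: P = [[3, 6], [5]].
After inserting 4: P = [[3, 4], [5, 6]].
After inserting 2: P = [[2, 4], [3, 6], [5]].
After inserting 1: P = [[1, 4], [2, 6], [3], [5]].

The final insertion tableau P = [[1, 4], [2, 6], [3], [5]] has shape [2, 2, 1, 1].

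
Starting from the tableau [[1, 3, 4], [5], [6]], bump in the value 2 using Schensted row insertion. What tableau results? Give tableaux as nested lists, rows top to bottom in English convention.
In row 1, 2 replaces 3 (the leftmost entry greater than 2); 3 is bumped to row 2. In row 2, 3 replaces 5 (the leftmost entry greater than 3); 5 is bumped to row 3. In row 3, 5 replaces 6 (the leftmost entry greater than 5); 6 is bumped to row 4. 6 starts a new row 4. The new tableau is [[1, 2, 4], [3], [5], [6]].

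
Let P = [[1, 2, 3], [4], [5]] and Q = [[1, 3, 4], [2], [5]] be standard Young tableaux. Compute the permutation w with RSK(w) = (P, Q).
Reverse the RSK construction: for i from n down to 1, find the cell of Q containing i, remove the entry at that cell from P, and reverse-bump it up through P; the value ejected from row 1 is w(i).

Step i=5: Q has 5 at row 3, column 1; remove 5 from row 3 of P and reverse-bump: 5 enters row 2 and ejects 4; 4 enters row 1 and ejects 3. So w(5) = 3. P is now [[1, 2, 4], [5]].
Step i=4: Q has 4 at row 1, column 3; remove that cell from P, ejecting 4. So w(4) = 4. P is now [[1, 2], [5]].
Step i=3: Q has 3 at row 1, column 2; remove that cell from P, ejecting 2. So w(3) = 2. P is now [[1], [5]].
Step i=2: Q has 2 at row 2, column 1; remove 5 from row 2 of P and reverse-bump: 5 enters row 1 and ejects 1. So w(2) = 1. P is now [[5]].
Step i=1: Q has 1 at row 1, column 1; remove that cell from P, ejecting 5. So w(1) = 5. P is now [].

So w = 5 1 2 4 3.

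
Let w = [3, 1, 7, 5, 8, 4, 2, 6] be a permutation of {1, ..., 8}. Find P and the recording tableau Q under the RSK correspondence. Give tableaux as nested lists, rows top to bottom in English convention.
Insert each entry of the permutation into P by Schensted row insertion, recording in Q the position of each new cell.

After inserting 3: P = [[3]].
After inserting 1: P = [[1], [3]].
After inserting 7: P = [[1, 7], [3]].
After inserting 5: P = [[1, 5], [3, 7]].
After inserting 8: P = [[1, 5, 8], [3, 7]].
After inserting 4: P = [[1, 4, 8], [3, 5], [7]].
After inserting 2: P = [[1, 2, 8], [3, 4], [5], [7]].
After inserting 6: P = [[1, 2, 6], [3, 4, 8], [5], [7]].

So P = [[1, 2, 6], [3, 4, 8], [5], [7]], Q = [[1, 3, 5], [2, 4, 8], [6], [7]].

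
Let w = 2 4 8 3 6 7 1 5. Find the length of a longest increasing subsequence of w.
4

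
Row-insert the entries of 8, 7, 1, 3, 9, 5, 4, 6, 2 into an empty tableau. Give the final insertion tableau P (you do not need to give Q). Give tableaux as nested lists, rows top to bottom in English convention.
P = [[1, 2, 4, 6], [3, 9], [5], [7], [8]]

Insert 8: appended to row 1. P = [[8]].
Insert 7: 7 bumps 8 from row 1; 8 starts row 2. P = [[7], [8]].
Insert 1: 1 bumps 7 from row 1; 7 bumps 8 from row 2; 8 starts row 3. P = [[1], [7], [8]].
Insert 3: appended to row 1. P = [[1, 3], [7], [8]].
Insert 9: appended to row 1. P = [[1, 3, 9], [7], [8]].
Insert 5: 5 bumps 9 from row 1; 9 appends to row 2. P = [[1, 3, 5], [7, 9], [8]].
Insert 4: 4 bumps 5 from row 1; 5 bumps 7 from row 2; 7 bumps 8 from row 3; 8 starts row 4. P = [[1, 3, 4], [5, 9], [7], [8]].
Insert 6: appended to row 1. P = [[1, 3, 4, 6], [5, 9], [7], [8]].
Insert 2: 2 bumps 3 from row 1; 3 bumps 5 from row 2; 5 bumps 7 from row 3; 7 bumps 8 from row 4; 8 starts row 5. P = [[1, 2, 4, 6], [3, 9], [5], [7], [8]].

So P = [[1, 2, 4, 6], [3, 9], [5], [7], [8]].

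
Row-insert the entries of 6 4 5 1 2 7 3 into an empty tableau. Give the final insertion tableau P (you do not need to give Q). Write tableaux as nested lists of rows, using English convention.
P = [[1, 2, 3], [4, 5, 7], [6]]

Insert 6: appended to row 1. P = [[6]].
Insert 4: 4 bumps 6 from row 1; 6 starts row 2. P = [[4], [6]].
Insert 5: appended to row 1. P = [[4, 5], [6]].
Insert 1: 1 bumps 4 from row 1; 4 bumps 6 from row 2; 6 starts row 3. P = [[1, 5], [4], [6]].
Insert 2: 2 bumps 5 from row 1; 5 appends to row 2. P = [[1, 2], [4, 5], [6]].
Insert 7: appended to row 1. P = [[1, 2, 7], [4, 5], [6]].
Insert 3: 3 bumps 7 from row 1; 7 appends to row 2. P = [[1, 2, 3], [4, 5, 7], [6]].

So P = [[1, 2, 3], [4, 5, 7], [6]].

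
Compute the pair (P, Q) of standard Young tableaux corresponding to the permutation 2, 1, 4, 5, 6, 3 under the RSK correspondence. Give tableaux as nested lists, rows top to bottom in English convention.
Insert each entry of the permutation into P by Schensted row insertion, recording in Q the position of each new cell.

Insert 2: appended to row 1. P = [[2]].
Insert 1: 1 bumps 2 from row 1; 2 starts row 2. P = [[1], [2]].
Insert 4: appended to row 1. P = [[1, 4], [2]].
Insert 5: appended to row 1. P = [[1, 4, 5], [2]].
Insert 6: appended to row 1. P = [[1, 4, 5, 6], [2]].
Insert 3: 3 bumps 4 from row 1; 4 appends to row 2. P = [[1, 3, 5, 6], [2, 4]].

So P = [[1, 3, 5, 6], [2, 4]], Q = [[1, 3, 4, 5], [2, 6]].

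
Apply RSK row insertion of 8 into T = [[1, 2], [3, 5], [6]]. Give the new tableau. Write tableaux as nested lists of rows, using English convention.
[[1, 2, 8], [3, 5], [6]]

8 is larger than every entry of row 1, so it is appended to row 1. The new tableau is [[1, 2, 8], [3, 5], [6]].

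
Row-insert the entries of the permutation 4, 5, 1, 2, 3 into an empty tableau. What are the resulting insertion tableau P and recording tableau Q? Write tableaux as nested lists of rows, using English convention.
Insert each entry of the permutation into P by Schensted row insertion, recording in Q the position of each new cell.

Insert 4: appended to row 1. P = [[4]].
Insert 5: appended to row 1. P = [[4, 5]].
Insert 1: 1 bumps 4 from row 1; 4 starts row 2. P = [[1, 5], [4]].
Insert 2: 2 bumps 5 from row 1; 5 appends to row 2. P = [[1, 2], [4, 5]].
Insert 3: appended to row 1. P = [[1, 2, 3], [4, 5]].

So P = [[1, 2, 3], [4, 5]], Q = [[1, 2, 5], [3, 4]].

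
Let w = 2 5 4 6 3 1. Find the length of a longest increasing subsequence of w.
3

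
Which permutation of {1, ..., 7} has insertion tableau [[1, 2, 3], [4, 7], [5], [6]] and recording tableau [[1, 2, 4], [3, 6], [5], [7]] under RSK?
1 6 5 7 2 4 3

Reverse the RSK construction: for i from n down to 1, find the cell of Q containing i, remove the entry at that cell from P, and reverse-bump it up through P; the value ejected from row 1 is w(i).

Step i=7: Q has 7 at row 4, column 1; remove 6 from row 4 of P and reverse-bump: 6 enters row 3 and ejects 5; 5 enters row 2 and ejects 4; 4 enters row 1 and ejects 3. So w(7) = 3. P is now [[1, 2, 4], [5, 7], [6]].
Step i=6: Q has 6 at row 2, column 2; remove 7 from row 2 of P and reverse-bump: 7 enters row 1 and ejects 4. So w(6) = 4. P is now [[1, 2, 7], [5], [6]].
Step i=5: Q has 5 at row 3, column 1; remove 6 from row 3 of P and reverse-bump: 6 enters row 2 and ejects 5; 5 enters row 1 and ejects 2. So w(5) = 2. P is now [[1, 5, 7], [6]].
Step i=4: Q has 4 at row 1, column 3; remove that cell from P, ejecting 7. So w(4) = 7. P is now [[1, 5], [6]].
Step i=3: Q has 3 at row 2, column 1; remove 6 from row 2 of P and reverse-bump: 6 enters row 1 and ejects 5. So w(3) = 5. P is now [[1, 6]].
Step i=2: Q has 2 at row 1, column 2; remove that cell from P, ejecting 6. So w(2) = 6. P is now [[1]].
Step i=1: Q has 1 at row 1, column 1; remove that cell from P, ejecting 1. So w(1) = 1. P is now [].

So w = 1 6 5 7 2 4 3.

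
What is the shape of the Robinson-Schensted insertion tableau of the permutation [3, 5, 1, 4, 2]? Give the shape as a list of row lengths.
[2, 2, 1]

Row-insert each entry into an empty tableau.

After inserting 3: P = [[3]].
After inserting 5: P = [[3, 5]].
After inserting 1: P = [[1, 5], [3]].
After inserting 4: P = [[1, 4], [3, 5]].
After inserting 2: P = [[1, 2], [3, 4], [5]].

The final insertion tableau P = [[1, 2], [3, 4], [5]] has shape [2, 2, 1].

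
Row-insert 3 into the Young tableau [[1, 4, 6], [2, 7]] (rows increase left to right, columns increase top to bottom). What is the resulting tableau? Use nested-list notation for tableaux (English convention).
[[1, 3, 6], [2, 4], [7]]

In row 1, 3 replaces 4 (the leftmost entry greater than 3); 4 is bumped to row 2. In row 2, 4 replaces 7 (the leftmost entry greater than 4); 7 is bumped to row 3. 7 starts a new row 3. The new tableau is [[1, 3, 6], [2, 4], [7]].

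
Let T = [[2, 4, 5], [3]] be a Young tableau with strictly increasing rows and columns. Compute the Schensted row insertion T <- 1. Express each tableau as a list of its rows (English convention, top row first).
In row 1, 1 replaces 2 (the leftmost entry greater than 1); 2 is bumped to row 2. In row 2, 2 replaces 3 (the leftmost entry greater than 2); 3 is bumped to row 3. 3 starts a new row 3. The new tableau is [[1, 4, 5], [2], [3]].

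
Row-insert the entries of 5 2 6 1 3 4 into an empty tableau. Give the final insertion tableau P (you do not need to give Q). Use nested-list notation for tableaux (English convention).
Insert 5: appended to row 1. P = [[5]].
Insert 2: 2 bumps 5 from row 1; 5 starts row 2. P = [[2], [5]].
Insert 6: appended to row 1. P = [[2, 6], [5]].
Insert 1: 1 bumps 2 from row 1; 2 bumps 5 from row 2; 5 starts row 3. P = [[1, 6], [2], [5]].
Insert 3: 3 bumps 6 from row 1; 6 appends to row 2. P = [[1, 3], [2, 6], [5]].
Insert 4: appended to row 1. P = [[1, 3, 4], [2, 6], [5]].

So P = [[1, 3, 4], [2, 6], [5]].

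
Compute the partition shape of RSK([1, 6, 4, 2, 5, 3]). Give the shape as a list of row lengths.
Row-insert each entry into an empty tableau.

After inserting 1: P = [[1]].
After inserting 6: P = [[1, 6]].
After inserting 4: P = [[1, 4], [6]].
After inserting 2: P = [[1, 2], [4], [6]].
After inserting 5: P = [[1, 2, 5], [4], [6]].
After inserting 3: P = [[1, 2, 3], [4, 5], [6]].

The final insertion tableau P = [[1, 2, 3], [4, 5], [6]] has shape [3, 2, 1].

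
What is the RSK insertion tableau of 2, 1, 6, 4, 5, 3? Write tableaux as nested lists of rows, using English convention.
Insert 2: appended to row 1. P = [[2]].
Insert 1: 1 bumps 2 from row 1; 2 starts row 2. P = [[1], [2]].
Insert 6: appended to row 1. P = [[1, 6], [2]].
Insert 4: 4 bumps 6 from row 1; 6 appends to row 2. P = [[1, 4], [2, 6]].
Insert 5: appended to row 1. P = [[1, 4, 5], [2, 6]].
Insert 3: 3 bumps 4 from row 1; 4 bumps 6 from row 2; 6 starts row 3. P = [[1, 3, 5], [2, 4], [6]].

So P = [[1, 3, 5], [2, 4], [6]].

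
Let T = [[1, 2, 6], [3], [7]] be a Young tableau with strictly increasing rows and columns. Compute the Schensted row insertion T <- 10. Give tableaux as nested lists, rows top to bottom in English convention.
[[1, 2, 6, 10], [3], [7]]

10 is larger than every entry of row 1, so it is appended to row 1. The new tableau is [[1, 2, 6, 10], [3], [7]].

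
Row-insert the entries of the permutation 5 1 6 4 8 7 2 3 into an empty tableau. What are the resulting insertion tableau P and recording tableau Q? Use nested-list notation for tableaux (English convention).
P = [[1, 2, 3], [4, 6, 7], [5, 8]], Q = [[1, 3, 5], [2, 4, 6], [7, 8]]

Insert each entry of the permutation into P by Schensted row insertion, recording in Q the position of each new cell.

Insert 5: appended to row 1. P = [[5]].
Insert 1: 1 bumps 5 from row 1; 5 starts row 2. P = [[1], [5]].
Insert 6: appended to row 1. P = [[1, 6], [5]].
Insert 4: 4 bumps 6 from row 1; 6 appends to row 2. P = [[1, 4], [5, 6]].
Insert 8: appended to row 1. P = [[1, 4, 8], [5, 6]].
Insert 7: 7 bumps 8 from row 1; 8 appends to row 2. P = [[1, 4, 7], [5, 6, 8]].
Insert 2: 2 bumps 4 from row 1; 4 bumps 5 from row 2; 5 starts row 3. P = [[1, 2, 7], [4, 6, 8], [5]].
Insert 3: 3 bumps 7 from row 1; 7 bumps 8 from row 2; 8 appends to row 3. P = [[1, 2, 3], [4, 6, 7], [5, 8]].

So P = [[1, 2, 3], [4, 6, 7], [5, 8]], Q = [[1, 3, 5], [2, 4, 6], [7, 8]].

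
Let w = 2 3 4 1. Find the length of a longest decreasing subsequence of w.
2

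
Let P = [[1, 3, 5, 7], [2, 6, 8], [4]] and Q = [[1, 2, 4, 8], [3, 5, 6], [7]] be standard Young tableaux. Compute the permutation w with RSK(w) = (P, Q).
4 6 2 8 3 5 1 7

Reverse the RSK construction: for i from n down to 1, find the cell of Q containing i, remove the entry at that cell from P, and reverse-bump it up through P; the value ejected from row 1 is w(i).

Step i=8: Q has 8 at row 1, column 4; remove that cell from P, ejecting 7. So w(8) = 7. P is now [[1, 3, 5], [2, 6, 8], [4]].
Step i=7: Q has 7 at row 3, column 1; remove 4 from row 3 of P and reverse-bump: 4 enters row 2 and ejects 2; 2 enters row 1 and ejects 1. So w(7) = 1. P is now [[2, 3, 5], [4, 6, 8]].
Step i=6: Q has 6 at row 2, column 3; remove 8 from row 2 of P and reverse-bump: 8 enters row 1 and ejects 5. So w(6) = 5. P is now [[2, 3, 8], [4, 6]].
Step i=5: Q has 5 at row 2, column 2; remove 6 from row 2 of P and reverse-bump: 6 enters row 1 and ejects 3. So w(5) = 3. P is now [[2, 6, 8], [4]].
Step i=4: Q has 4 at row 1, column 3; remove that cell from P, ejecting 8. So w(4) = 8. P is now [[2, 6], [4]].
Step i=3: Q has 3 at row 2, column 1; remove 4 from row 2 of P and reverse-bump: 4 enters row 1 and ejects 2. So w(3) = 2. P is now [[4, 6]].
Step i=2: Q has 2 at row 1, column 2; remove that cell from P, ejecting 6. So w(2) = 6. P is now [[4]].
Step i=1: Q has 1 at row 1, column 1; remove that cell from P, ejecting 4. So w(1) = 4. P is now [].

So w = 4 6 2 8 3 5 1 7.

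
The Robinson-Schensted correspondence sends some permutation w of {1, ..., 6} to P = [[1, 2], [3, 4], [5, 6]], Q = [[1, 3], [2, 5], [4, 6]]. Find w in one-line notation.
Reverse RSK: for i = n, n-1, ..., 1, locate i in Q, remove the corresponding corner cell from P, and reverse-bump its entry up through P; the value ejected from row 1 is w(i).

So w = 5 3 6 1 4 2.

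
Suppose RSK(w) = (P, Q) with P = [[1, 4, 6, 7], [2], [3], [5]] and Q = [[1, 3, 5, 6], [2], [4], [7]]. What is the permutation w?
5 3 4 2 6 7 1

Reverse the RSK construction: for i from n down to 1, find the cell of Q containing i, remove the entry at that cell from P, and reverse-bump it up through P; the value ejected from row 1 is w(i).

Step i=7: Q has 7 at row 4, column 1; remove 5 from row 4 of P and reverse-bump: 5 enters row 3 and ejects 3; 3 enters row 2 and ejects 2; 2 enters row 1 and ejects 1. So w(7) = 1. P is now [[2, 4, 6, 7], [3], [5]].
Step i=6: Q has 6 at row 1, column 4; remove that cell from P, ejecting 7. So w(6) = 7. P is now [[2, 4, 6], [3], [5]].
Step i=5: Q has 5 at row 1, column 3; remove that cell from P, ejecting 6. So w(5) = 6. P is now [[2, 4], [3], [5]].
Step i=4: Q has 4 at row 3, column 1; remove 5 from row 3 of P and reverse-bump: 5 enters row 2 and ejects 3; 3 enters row 1 and ejects 2. So w(4) = 2. P is now [[3, 4], [5]].
Step i=3: Q has 3 at row 1, column 2; remove that cell from P, ejecting 4. So w(3) = 4. P is now [[3], [5]].
Step i=2: Q has 2 at row 2, column 1; remove 5 from row 2 of P and reverse-bump: 5 enters row 1 and ejects 3. So w(2) = 3. P is now [[5]].
Step i=1: Q has 1 at row 1, column 1; remove that cell from P, ejecting 5. So w(1) = 5. P is now [].

So w = 5 3 4 2 6 7 1.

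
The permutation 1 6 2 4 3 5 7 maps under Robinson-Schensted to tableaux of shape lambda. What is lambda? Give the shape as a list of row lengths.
Row-insert each entry into an empty tableau.

After inserting 1: P = [[1]].
After inserting 6: P = [[1, 6]].
After inserting 2: P = [[1, 2], [6]].
After inserting 4: P = [[1, 2, 4], [6]].
After inserting 3: P = [[1, 2, 3], [4], [6]].
After inserting 5: P = [[1, 2, 3, 5], [4], [6]].
After inserting 7: P = [[1, 2, 3, 5, 7], [4], [6]].

The final insertion tableau P = [[1, 2, 3, 5, 7], [4], [6]] has shape [5, 1, 1].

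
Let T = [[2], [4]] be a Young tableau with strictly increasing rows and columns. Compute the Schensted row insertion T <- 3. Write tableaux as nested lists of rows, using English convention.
[[2, 3], [4]]

3 is larger than every entry of row 1, so it is appended to row 1. The new tableau is [[2, 3], [4]].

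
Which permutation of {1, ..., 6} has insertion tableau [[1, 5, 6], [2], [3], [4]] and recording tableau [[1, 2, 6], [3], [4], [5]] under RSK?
Reverse RSK: for i = n, n-1, ..., 1, locate i in Q, remove the corresponding corner cell from P, and reverse-bump its entry up through P; the value ejected from row 1 is w(i).

So w = 4 5 3 2 1 6.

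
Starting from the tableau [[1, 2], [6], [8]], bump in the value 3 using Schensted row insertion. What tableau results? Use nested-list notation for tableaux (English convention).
3 is larger than every entry of row 1, so it is appended to row 1. The new tableau is [[1, 2, 3], [6], [8]].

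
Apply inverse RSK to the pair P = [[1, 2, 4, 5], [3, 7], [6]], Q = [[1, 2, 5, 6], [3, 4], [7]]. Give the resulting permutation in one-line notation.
6 7 1 3 4 5 2

Reverse the RSK construction: for i from n down to 1, find the cell of Q containing i, remove the entry at that cell from P, and reverse-bump it up through P; the value ejected from row 1 is w(i).

Step i=7: Q has 7 at row 3, column 1; remove 6 from row 3 of P and reverse-bump: 6 enters row 2 and ejects 3; 3 enters row 1 and ejects 2. So w(7) = 2. P is now [[1, 3, 4, 5], [6, 7]].
Step i=6: Q has 6 at row 1, column 4; remove that cell from P, ejecting 5. So w(6) = 5. P is now [[1, 3, 4], [6, 7]].
Step i=5: Q has 5 at row 1, column 3; remove that cell from P, ejecting 4. So w(5) = 4. P is now [[1, 3], [6, 7]].
Step i=4: Q has 4 at row 2, column 2; remove 7 from row 2 of P and reverse-bump: 7 enters row 1 and ejects 3. So w(4) = 3. P is now [[1, 7], [6]].
Step i=3: Q has 3 at row 2, column 1; remove 6 from row 2 of P and reverse-bump: 6 enters row 1 and ejects 1. So w(3) = 1. P is now [[6, 7]].
Step i=2: Q has 2 at row 1, column 2; remove that cell from P, ejecting 7. So w(2) = 7. P is now [[6]].
Step i=1: Q has 1 at row 1, column 1; remove that cell from P, ejecting 6. So w(1) = 6. P is now [].

So w = 6 7 1 3 4 5 2.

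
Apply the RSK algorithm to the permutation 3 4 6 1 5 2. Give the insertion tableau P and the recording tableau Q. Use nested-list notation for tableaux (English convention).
P = [[1, 2, 5], [3, 4], [6]], Q = [[1, 2, 3], [4, 5], [6]]

Insert each entry of the permutation into P by Schensted row insertion, recording in Q the position of each new cell.

After inserting 3: P = [[3]].
After inserting 4: P = [[3, 4]].
After inserting 6: P = [[3, 4, 6]].
After inserting 1: P = [[1, 4, 6], [3]].
After inserting 5: P = [[1, 4, 5], [3, 6]].
After inserting 2: P = [[1, 2, 5], [3, 4], [6]].

So P = [[1, 2, 5], [3, 4], [6]], Q = [[1, 2, 3], [4, 5], [6]].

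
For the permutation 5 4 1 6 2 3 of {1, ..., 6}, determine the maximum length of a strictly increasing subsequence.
3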